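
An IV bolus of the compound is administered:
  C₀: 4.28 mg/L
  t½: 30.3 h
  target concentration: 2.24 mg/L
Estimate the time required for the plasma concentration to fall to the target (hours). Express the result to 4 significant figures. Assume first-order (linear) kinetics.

28.30 h

k = ln2 / t½ = 0.693147 / 30.3 = 0.02288 h⁻¹
t = ln(C₀ / C) / k = ln(4.280 / 2.24) / 0.02288
  = ln(1.911) / 0.02288 = 0.6476 / 0.02288 = 28.30 h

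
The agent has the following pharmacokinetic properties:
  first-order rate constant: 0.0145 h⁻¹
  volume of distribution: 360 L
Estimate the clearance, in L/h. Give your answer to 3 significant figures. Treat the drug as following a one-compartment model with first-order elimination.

5.22 L/h

CL = k × Vd = 0.0145 × 360 = 5.220 L/h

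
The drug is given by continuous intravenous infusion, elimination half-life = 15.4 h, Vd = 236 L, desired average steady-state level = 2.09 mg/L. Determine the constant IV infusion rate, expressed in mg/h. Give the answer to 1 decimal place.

22.2 mg/h

k = ln2 / t½ = 0.693147 / 15.4 = 0.04501 h⁻¹
CL = k × Vd = 0.04501 × 236 = 10.62 L/h
At steady state, infusion rate R₀ = Css × CL = 2.09 × 10.62 = 22.20 mg/h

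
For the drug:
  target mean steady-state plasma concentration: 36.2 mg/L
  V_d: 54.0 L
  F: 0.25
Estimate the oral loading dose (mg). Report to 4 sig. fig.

LD = Css × Vd / F = 36.2 × 54.0 / 0.25 = 7819 mg

7819 mg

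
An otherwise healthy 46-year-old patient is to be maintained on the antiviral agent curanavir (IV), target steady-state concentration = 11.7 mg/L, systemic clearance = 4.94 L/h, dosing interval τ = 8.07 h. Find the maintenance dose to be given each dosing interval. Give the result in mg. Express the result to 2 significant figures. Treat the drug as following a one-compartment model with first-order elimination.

470 mg

At steady state, Dose/τ = Css × CL.
Dose = Css × CL × τ = 11.7 × 4.940 × 8.07 = 466.4 mg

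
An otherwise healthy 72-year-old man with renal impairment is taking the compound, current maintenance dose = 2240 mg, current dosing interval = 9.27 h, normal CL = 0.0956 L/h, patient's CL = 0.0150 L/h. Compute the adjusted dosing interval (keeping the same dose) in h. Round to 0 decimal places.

To keep the same average steady-state level, dosing rate must scale with clearance.
CL ratio = 0.0150 / 0.0956 = 0.1569
New interval (same dose) = 9.27 / 0.1569 = 59.08 h

59 h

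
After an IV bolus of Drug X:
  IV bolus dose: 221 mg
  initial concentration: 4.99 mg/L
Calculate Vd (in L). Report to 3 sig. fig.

44.3 L

Vd = Dose / C₀ = 221.0 / 4.99 = 44.29 L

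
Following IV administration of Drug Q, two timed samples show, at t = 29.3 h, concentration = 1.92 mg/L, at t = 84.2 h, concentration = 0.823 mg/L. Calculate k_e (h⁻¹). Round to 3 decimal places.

0.015 h⁻¹

k = ln(C₁/C₂) / (t₂ − t₁) = ln(1.92/0.823) / (84.2 − 29.3)
  = 0.8471 / 54.90 = 0.01543 h⁻¹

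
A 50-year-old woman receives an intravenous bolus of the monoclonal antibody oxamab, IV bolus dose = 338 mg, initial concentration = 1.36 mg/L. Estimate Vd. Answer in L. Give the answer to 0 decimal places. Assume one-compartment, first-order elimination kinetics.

249 L

Vd = Dose / C₀ = 338.0 / 1.36 = 248.5 L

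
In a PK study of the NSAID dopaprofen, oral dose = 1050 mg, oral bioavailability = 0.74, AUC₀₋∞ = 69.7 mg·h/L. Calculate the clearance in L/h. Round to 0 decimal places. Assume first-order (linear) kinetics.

11 L/h

CL = F·Dose / AUC = 0.74 × 1050 / 69.7 = 11.15 L/h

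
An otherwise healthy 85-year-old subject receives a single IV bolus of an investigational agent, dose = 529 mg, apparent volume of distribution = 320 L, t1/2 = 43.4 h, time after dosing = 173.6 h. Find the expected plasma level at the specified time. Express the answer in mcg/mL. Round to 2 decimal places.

0.10 mcg/mL

C₀ = Dose / Vd = 529.0 / 320 = 1.653 mg/L
k = ln2 / t½ = 0.693147 / 43.4 = 0.01597 h⁻¹
t / t½ = 173.6 / 43.4 = 4 half-lives
C = C₀ × (1/2)^4 = 1.653 × 0.06250 = 0.1033 mg/L
(0.1033 mg/L = 0.1033 mcg/mL)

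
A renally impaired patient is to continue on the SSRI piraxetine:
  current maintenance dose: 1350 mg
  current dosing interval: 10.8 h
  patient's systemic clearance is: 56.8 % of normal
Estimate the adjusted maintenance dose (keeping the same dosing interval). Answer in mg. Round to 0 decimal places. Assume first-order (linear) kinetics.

To keep the same average steady-state level, dosing rate must scale with clearance.
CL ratio = 56.8 / 100 = 0.5680
New dose (same interval) = 1350 × 0.5680 = 766.8 mg

767 mg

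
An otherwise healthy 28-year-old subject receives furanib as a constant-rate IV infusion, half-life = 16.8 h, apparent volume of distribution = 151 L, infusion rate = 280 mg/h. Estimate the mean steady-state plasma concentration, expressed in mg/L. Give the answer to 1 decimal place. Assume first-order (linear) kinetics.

k = ln2 / t½ = 0.693147 / 16.8 = 0.04126 h⁻¹
CL = k × Vd = 0.04126 × 151 = 6.230 L/h
At steady state Css = R₀ / CL = 280 / 6.230 = 44.94 mg/L

44.9 mg/L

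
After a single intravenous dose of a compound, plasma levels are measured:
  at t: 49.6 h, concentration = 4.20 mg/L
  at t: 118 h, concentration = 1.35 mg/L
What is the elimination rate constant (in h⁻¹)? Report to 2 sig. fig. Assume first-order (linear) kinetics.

k = ln(C₁/C₂) / (t₂ − t₁) = ln(4.20/1.35) / (118 − 49.6)
  = 1.135 / 68.40 = 0.01659 h⁻¹

0.017 h⁻¹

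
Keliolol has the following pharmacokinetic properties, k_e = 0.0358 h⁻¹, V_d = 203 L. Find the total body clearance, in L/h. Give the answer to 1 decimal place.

7.3 L/h

CL = k × Vd = 0.0358 × 203 = 7.267 L/h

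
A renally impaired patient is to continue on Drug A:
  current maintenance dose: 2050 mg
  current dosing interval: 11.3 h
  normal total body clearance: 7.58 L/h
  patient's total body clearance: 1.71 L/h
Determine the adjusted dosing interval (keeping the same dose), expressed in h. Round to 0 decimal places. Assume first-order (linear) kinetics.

To keep the same average steady-state level, dosing rate must scale with clearance.
CL ratio = 1.71 / 7.58 = 0.2256
New interval (same dose) = 11.3 / 0.2256 = 50.09 h

50 h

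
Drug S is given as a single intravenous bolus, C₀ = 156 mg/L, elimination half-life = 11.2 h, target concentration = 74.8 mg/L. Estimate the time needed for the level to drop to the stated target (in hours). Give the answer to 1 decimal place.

k = ln2 / t½ = 0.693147 / 11.2 = 0.06189 h⁻¹
t = ln(C₀ / C) / k = ln(156.0 / 74.8) / 0.06189
  = ln(2.086) / 0.06189 = 0.7352 / 0.06189 = 11.88 h

11.9 h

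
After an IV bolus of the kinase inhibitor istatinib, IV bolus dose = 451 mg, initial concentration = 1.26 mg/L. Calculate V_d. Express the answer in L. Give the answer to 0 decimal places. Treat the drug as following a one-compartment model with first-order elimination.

358 L

Vd = Dose / C₀ = 451.0 / 1.26 = 357.9 L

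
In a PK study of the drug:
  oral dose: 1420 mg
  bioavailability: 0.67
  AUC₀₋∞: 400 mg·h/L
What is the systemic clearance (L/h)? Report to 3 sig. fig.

2.38 L/h

CL = F·Dose / AUC = 0.67 × 1420 / 400 = 2.379 L/h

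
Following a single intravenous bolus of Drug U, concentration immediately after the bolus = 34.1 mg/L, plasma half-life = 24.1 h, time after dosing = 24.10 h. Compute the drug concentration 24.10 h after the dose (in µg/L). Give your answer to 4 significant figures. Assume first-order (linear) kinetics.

17050 µg/L

k = ln2 / t½ = 0.693147 / 24.1 = 0.02876 h⁻¹
t / t½ = 24.10 / 24.1 = 1 half-lives
C = C₀ × (1/2)^1 = 34.10 × 0.5000 = 17.05 mg/L
Convert: 17.05 mg/L × 1000 = 17050 µg/L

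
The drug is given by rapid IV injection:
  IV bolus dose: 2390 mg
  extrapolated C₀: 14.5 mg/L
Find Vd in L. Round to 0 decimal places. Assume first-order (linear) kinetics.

Vd = Dose / C₀ = 2390 / 14.5 = 164.8 L

165 L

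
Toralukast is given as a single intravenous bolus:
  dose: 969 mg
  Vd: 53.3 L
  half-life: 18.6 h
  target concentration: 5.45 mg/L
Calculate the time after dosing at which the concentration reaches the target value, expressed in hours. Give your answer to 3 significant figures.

C₀ = Dose / Vd = 969.0 / 53.3 = 18.18 mg/L
k = ln2 / t½ = 0.693147 / 18.6 = 0.03727 h⁻¹
t = ln(C₀ / C) / k = ln(18.18 / 5.45) / 0.03727
  = ln(3.336) / 0.03727 = 1.205 / 0.03727 = 32.33 h

32.3 h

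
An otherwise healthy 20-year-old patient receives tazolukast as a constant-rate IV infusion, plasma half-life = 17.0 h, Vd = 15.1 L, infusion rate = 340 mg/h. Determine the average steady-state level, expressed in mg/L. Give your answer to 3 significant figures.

k = ln2 / t½ = 0.693147 / 17.0 = 0.04077 h⁻¹
CL = k × Vd = 0.04077 × 15.1 = 0.6156 L/h
At steady state Css = R₀ / CL = 340 / 0.6156 = 552.3 mg/L

552 mg/L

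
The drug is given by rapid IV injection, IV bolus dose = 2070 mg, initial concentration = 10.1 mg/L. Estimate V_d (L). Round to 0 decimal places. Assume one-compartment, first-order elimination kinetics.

Vd = Dose / C₀ = 2070 / 10.1 = 205.0 L

205 L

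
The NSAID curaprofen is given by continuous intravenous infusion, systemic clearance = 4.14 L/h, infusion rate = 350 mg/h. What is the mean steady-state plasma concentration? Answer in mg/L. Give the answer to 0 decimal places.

85 mg/L

At steady state Css = R₀ / CL = 350 / 4.140 = 84.54 mg/L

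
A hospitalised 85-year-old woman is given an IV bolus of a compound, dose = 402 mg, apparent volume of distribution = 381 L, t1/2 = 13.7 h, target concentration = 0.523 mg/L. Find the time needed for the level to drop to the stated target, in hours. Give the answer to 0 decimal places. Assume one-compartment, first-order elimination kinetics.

C₀ = Dose / Vd = 402.0 / 381 = 1.055 mg/L
k = ln2 / t½ = 0.693147 / 13.7 = 0.05059 h⁻¹
t = ln(C₀ / C) / k = ln(1.055 / 0.523) / 0.05059
  = ln(2.017) / 0.05059 = 0.7016 / 0.05059 = 13.87 h

14 h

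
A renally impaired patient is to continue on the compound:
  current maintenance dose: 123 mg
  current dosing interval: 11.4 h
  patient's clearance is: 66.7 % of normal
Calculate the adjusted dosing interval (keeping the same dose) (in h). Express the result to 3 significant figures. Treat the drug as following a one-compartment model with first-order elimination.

To keep the same average steady-state level, dosing rate must scale with clearance.
CL ratio = 66.7 / 100 = 0.6670
New interval (same dose) = 11.4 / 0.6670 = 17.09 h

17.1 h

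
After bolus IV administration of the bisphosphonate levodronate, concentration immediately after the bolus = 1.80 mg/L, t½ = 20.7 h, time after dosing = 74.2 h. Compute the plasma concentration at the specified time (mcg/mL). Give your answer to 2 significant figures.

0.15 mcg/mL

k = ln2 / t½ = 0.693147 / 20.7 = 0.03349 h⁻¹
C = C₀ · e^(−k·t) = 1.800 × e^(−0.03349 × 74.2)
  = 1.800 × 0.08333 = 0.1500 mg/L
(0.1500 mg/L = 0.1500 mcg/mL)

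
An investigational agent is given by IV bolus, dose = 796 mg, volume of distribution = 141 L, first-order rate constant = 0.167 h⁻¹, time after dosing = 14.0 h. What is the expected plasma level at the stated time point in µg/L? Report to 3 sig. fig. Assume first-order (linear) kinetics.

545 µg/L

C₀ = Dose / Vd = 796.0 / 141 = 5.645 mg/L
C = C₀ · e^(−k·t) = 5.645 × e^(−0.1670 × 14.0)
  = 5.645 × 0.09652 = 0.5449 mg/L
Convert: 0.5449 mg/L × 1000 = 544.9 µg/L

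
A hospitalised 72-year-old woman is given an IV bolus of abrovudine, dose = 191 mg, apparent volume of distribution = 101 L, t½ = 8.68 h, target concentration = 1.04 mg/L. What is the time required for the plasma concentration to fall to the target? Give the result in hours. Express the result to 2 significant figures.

7.5 h

C₀ = Dose / Vd = 191.0 / 101 = 1.891 mg/L
k = ln2 / t½ = 0.693147 / 8.68 = 0.07986 h⁻¹
t = ln(C₀ / C) / k = ln(1.891 / 1.04) / 0.07986
  = ln(1.818) / 0.07986 = 0.5977 / 0.07986 = 7.484 h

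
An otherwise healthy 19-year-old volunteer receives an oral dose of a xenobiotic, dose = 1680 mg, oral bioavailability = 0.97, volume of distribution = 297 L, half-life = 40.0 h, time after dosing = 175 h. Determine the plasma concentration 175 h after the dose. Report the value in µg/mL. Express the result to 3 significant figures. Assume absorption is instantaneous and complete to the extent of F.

Amount reaching circulation = F × Dose = 0.97 × 1680 = 1630 mg
C₀ = F·Dose / Vd = 1630 / 297 = 5.488 mg/L
k = ln2 / t½ = 0.693147 / 40.0 = 0.01733 h⁻¹
C = C₀ · e^(−k·t) = 5.488 × e^(−0.01733 × 175)
  = 5.488 × 0.04818 = 0.2644 mg/L
(0.2644 mg/L = 0.2644 µg/mL)

0.264 µg/mL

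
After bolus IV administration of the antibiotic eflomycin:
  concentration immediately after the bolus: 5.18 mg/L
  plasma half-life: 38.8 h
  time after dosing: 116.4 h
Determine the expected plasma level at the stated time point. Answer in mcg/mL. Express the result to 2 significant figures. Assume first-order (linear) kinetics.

k = ln2 / t½ = 0.693147 / 38.8 = 0.01786 h⁻¹
t / t½ = 116.4 / 38.8 = 3 half-lives
C = C₀ × (1/2)^3 = 5.180 × 0.1250 = 0.6475 mg/L
(0.6475 mg/L = 0.6475 mcg/mL)

0.65 mcg/mL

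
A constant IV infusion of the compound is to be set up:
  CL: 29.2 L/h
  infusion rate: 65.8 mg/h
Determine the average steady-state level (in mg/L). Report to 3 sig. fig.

At steady state Css = R₀ / CL = 65.8 / 29.20 = 2.253 mg/L

2.25 mg/L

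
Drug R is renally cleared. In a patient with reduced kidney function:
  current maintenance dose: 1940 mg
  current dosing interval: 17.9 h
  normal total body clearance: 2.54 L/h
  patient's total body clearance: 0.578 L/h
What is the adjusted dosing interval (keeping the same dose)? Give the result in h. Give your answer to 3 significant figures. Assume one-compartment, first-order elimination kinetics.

78.7 h

To keep the same average steady-state level, dosing rate must scale with clearance.
CL ratio = 0.578 / 2.54 = 0.2276
New interval (same dose) = 17.9 / 0.2276 = 78.65 h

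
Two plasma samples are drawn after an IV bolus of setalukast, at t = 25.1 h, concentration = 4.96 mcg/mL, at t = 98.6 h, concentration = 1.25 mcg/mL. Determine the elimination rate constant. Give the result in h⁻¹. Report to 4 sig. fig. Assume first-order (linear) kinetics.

0.01875 h⁻¹

k = ln(C₁/C₂) / (t₂ − t₁) = ln(4.96/1.25) / (98.6 − 25.1)
  = 1.378 / 73.50 = 0.01875 h⁻¹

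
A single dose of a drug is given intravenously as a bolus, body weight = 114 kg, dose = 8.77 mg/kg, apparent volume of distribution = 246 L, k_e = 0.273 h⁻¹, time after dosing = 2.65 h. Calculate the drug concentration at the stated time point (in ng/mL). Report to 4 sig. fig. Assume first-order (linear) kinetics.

1971 ng/mL

Total dose = 8.77 × 114 = 999.8 mg
C₀ = Dose / Vd = 999.8 / 246 = 4.064 mg/L
C = C₀ · e^(−k·t) = 4.064 × e^(−0.2730 × 2.65)
  = 4.064 × 0.4851 = 1.971 mg/L
Convert: 1.971 mg/L × 1000 = 1971 ng/mL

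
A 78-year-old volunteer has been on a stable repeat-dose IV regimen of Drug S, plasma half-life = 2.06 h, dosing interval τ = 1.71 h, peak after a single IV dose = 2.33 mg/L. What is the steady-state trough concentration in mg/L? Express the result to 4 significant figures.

k = ln2 / t½ = 0.693147 / 2.06 = 0.3365 h⁻¹
e^(−kτ) = e^(−0.3365 × 1.71) = 0.5625
Accumulation ratio R = 1 / (1 − e^(−kτ)) = 1 / (1 − 0.5625) = 2.286
Steady-state trough = C₀ × R × e^(−kτ) = 2.33 × 2.286 × 0.5625 = 2.996 mg/L

2.996 mg/L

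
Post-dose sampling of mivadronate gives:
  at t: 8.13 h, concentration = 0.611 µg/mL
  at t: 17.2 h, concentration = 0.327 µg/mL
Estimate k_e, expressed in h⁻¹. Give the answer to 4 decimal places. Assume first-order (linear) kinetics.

0.0689 h⁻¹

k = ln(C₁/C₂) / (t₂ − t₁) = ln(0.611/0.327) / (17.2 − 8.13)
  = 0.6251 / 9.070 = 0.06892 h⁻¹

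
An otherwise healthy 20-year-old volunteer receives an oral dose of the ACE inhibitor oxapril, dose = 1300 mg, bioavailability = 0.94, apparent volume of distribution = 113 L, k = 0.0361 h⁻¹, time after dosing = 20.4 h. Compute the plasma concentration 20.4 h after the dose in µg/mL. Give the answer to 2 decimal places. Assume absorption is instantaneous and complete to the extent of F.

5.18 µg/mL

Amount reaching circulation = F × Dose = 0.94 × 1300 = 1222 mg
C₀ = F·Dose / Vd = 1222 / 113 = 10.81 mg/L
C = C₀ · e^(−k·t) = 10.81 × e^(−0.03610 × 20.4)
  = 10.81 × 0.4788 = 5.176 mg/L
(5.176 mg/L = 5.176 µg/mL)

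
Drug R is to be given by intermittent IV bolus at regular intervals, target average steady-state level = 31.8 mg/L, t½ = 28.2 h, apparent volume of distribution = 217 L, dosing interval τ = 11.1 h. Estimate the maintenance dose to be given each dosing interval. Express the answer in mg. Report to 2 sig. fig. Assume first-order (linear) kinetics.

k = ln2 / t½ = 0.693147 / 28.2 = 0.02458 h⁻¹
CL = k × Vd = 0.02458 × 217 = 5.334 L/h
At steady state, Dose/τ = Css × CL.
Dose = Css × CL × τ = 31.8 × 5.334 × 11.1 = 1883 mg

1900 mg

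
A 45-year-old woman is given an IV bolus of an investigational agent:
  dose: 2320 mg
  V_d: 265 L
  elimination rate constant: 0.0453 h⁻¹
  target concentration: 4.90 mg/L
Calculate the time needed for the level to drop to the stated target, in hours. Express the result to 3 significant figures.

12.8 h

C₀ = Dose / Vd = 2320 / 265 = 8.755 mg/L
t = ln(C₀ / C) / k = ln(8.755 / 4.90) / 0.04530
  = ln(1.787) / 0.04530 = 0.5805 / 0.04530 = 12.81 h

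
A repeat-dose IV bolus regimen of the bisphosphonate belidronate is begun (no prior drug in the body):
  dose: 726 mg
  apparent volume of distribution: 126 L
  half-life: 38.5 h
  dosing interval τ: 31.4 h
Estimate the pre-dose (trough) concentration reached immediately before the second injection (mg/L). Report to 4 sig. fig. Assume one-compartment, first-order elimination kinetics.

3.274 mg/L

C₀ per dose = Dose / Vd = 726 / 126 = 5.762 mg/L
k = ln2 / t½ = 0.693147 / 38.5 = 0.01800 h⁻¹
Fraction remaining after one interval: r = e^(−kτ) = e^(−0.01800 × 31.4) = 0.5682
Before dose 2, 1 dose has been given (aged 1τ).
C_trough = C₀ × r = 5.762 × 0.5682 = 3.274 mg/L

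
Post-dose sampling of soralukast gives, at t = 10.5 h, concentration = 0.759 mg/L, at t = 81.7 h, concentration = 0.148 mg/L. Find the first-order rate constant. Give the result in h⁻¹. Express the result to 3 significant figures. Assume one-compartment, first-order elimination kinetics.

0.0230 h⁻¹

k = ln(C₁/C₂) / (t₂ − t₁) = ln(0.759/0.148) / (81.7 − 10.5)
  = 1.635 / 71.20 = 0.02296 h⁻¹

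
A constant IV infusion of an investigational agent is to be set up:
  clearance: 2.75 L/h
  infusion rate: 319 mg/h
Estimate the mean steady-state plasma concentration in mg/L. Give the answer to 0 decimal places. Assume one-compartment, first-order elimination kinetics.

At steady state Css = R₀ / CL = 319 / 2.750 = 116.0 mg/L

116 mg/L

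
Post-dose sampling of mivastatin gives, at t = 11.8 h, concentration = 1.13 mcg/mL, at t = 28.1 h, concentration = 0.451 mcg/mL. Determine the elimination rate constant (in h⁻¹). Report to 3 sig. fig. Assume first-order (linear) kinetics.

k = ln(C₁/C₂) / (t₂ − t₁) = ln(1.13/0.451) / (28.1 − 11.8)
  = 0.9185 / 16.30 = 0.05635 h⁻¹

0.0564 h⁻¹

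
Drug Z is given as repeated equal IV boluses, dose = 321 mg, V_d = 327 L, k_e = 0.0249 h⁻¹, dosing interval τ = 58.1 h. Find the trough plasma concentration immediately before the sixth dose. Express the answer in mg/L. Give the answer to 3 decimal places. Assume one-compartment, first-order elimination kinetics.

C₀ per dose = Dose / Vd = 321 / 327 = 0.9817 mg/L
Fraction remaining after one interval: r = e^(−kτ) = e^(−0.02490 × 58.1) = 0.2353
Before dose 6, 5 doses have been given (aged 1τ, 2τ, 3τ, 4τ, 5τ).
C_trough = C₀ × (r + r² + … + r^5) = C₀ × r(1−r^5)/(1−r)
        = 0.9817 × 0.2353 × (1 − 0.0007213) / (1 − 0.2353) = 0.3019 mg/L

0.302 mg/L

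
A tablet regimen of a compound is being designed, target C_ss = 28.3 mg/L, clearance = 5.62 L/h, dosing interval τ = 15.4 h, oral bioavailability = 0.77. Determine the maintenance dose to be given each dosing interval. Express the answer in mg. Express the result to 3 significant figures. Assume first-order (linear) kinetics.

At steady state, F × (Dose/τ) = Css × CL.
Dose = Css × CL × τ / F = 28.3 × 5.620 × 15.4 / 0.77 = 3181 mg

3180 mg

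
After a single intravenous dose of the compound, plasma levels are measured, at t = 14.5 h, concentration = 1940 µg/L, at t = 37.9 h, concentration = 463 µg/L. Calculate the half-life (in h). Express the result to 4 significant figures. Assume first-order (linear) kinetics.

k = ln(C₁/C₂) / (t₂ − t₁) = ln(1940/463) / (37.9 − 14.5)
  = 1.433 / 23.40 = 0.06124 h⁻¹
t½ = ln2 / k = 0.693147 / 0.06124 = 11.32 h

11.32 h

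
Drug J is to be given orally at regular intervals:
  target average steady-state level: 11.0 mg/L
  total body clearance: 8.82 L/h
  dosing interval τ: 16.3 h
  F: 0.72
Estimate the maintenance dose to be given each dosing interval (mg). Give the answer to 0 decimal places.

2196 mg

At steady state, F × (Dose/τ) = Css × CL.
Dose = Css × CL × τ / F = 11.0 × 8.820 × 16.3 / 0.72 = 2196 mg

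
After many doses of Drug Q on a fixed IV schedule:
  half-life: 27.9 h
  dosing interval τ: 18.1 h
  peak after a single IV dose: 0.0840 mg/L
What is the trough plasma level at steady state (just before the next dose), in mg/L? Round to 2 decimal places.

0.15 mg/L

k = ln2 / t½ = 0.693147 / 27.9 = 0.02484 h⁻¹
e^(−kτ) = e^(−0.02484 × 18.1) = 0.6379
Accumulation ratio R = 1 / (1 − e^(−kτ)) = 1 / (1 − 0.6379) = 2.762
Steady-state trough = C₀ × R × e^(−kτ) = 0.0840 × 2.762 × 0.6379 = 0.1480 mg/L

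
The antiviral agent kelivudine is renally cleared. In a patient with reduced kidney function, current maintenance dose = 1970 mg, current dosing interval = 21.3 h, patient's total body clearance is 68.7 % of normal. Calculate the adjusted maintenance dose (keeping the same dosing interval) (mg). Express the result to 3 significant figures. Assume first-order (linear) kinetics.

To keep the same average steady-state level, dosing rate must scale with clearance.
CL ratio = 68.7 / 100 = 0.6870
New dose (same interval) = 1970 × 0.6870 = 1353 mg

1350 mg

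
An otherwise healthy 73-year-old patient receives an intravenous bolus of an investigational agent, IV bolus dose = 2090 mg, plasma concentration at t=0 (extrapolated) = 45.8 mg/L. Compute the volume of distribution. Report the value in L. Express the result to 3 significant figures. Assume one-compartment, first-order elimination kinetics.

45.6 L

Vd = Dose / C₀ = 2090 / 45.8 = 45.63 L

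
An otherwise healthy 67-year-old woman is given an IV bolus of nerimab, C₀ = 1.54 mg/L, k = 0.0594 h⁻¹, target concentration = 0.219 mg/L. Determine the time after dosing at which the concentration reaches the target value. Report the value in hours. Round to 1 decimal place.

t = ln(C₀ / C) / k = ln(1.540 / 0.219) / 0.05940
  = ln(7.032) / 0.05940 = 1.950 / 0.05940 = 32.83 h

32.8 h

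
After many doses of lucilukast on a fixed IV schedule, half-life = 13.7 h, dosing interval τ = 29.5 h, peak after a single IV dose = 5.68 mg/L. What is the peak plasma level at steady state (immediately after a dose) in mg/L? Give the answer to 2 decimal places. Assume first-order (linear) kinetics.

7.33 mg/L

k = ln2 / t½ = 0.693147 / 13.7 = 0.05059 h⁻¹
e^(−kτ) = e^(−0.05059 × 29.5) = 0.2248
Accumulation ratio R = 1 / (1 − e^(−kτ)) = 1 / (1 − 0.2248) = 1.290
Steady-state peak = C₀ × R = 5.68 × 1.290 = 7.327 mg/L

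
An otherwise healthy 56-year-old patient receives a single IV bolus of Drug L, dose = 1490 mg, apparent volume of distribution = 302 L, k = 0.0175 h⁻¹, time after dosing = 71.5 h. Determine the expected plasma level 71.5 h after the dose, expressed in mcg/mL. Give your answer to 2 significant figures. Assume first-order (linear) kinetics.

C₀ = Dose / Vd = 1490 / 302 = 4.934 mg/L
C = C₀ · e^(−k·t) = 4.934 × e^(−0.01750 × 71.5)
  = 4.934 × 0.2861 = 1.412 mg/L
(1.412 mg/L = 1.412 mcg/mL)

1.4 mcg/mL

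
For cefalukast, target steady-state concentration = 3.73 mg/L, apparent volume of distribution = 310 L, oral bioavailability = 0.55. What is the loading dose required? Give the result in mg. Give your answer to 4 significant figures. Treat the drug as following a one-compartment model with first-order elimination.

2102 mg

LD = Css × Vd / F = 3.73 × 310 / 0.55 = 2102 mg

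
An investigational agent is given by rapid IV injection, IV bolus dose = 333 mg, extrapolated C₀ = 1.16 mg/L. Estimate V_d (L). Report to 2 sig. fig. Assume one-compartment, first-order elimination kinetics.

Vd = Dose / C₀ = 333.0 / 1.16 = 287.1 L

290 L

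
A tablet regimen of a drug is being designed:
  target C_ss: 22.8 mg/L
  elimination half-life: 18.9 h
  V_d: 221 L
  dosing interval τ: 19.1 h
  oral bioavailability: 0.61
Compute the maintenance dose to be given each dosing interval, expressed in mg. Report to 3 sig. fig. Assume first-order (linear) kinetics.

k = ln2 / t½ = 0.693147 / 18.9 = 0.03667 h⁻¹
CL = k × Vd = 0.03667 × 221 = 8.104 L/h
At steady state, F × (Dose/τ) = Css × CL.
Dose = Css × CL × τ / F = 22.8 × 8.104 × 19.1 / 0.61 = 5785 mg

5790 mg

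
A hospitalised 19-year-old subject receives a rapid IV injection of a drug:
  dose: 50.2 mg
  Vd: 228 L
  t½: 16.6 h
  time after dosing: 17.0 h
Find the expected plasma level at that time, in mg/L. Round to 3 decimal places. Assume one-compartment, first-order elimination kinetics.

C₀ = Dose / Vd = 50.20 / 228 = 0.2202 mg/L
k = ln2 / t½ = 0.693147 / 16.6 = 0.04176 h⁻¹
C = C₀ · e^(−k·t) = 0.2202 × e^(−0.04176 × 17.0)
  = 0.2202 × 0.4917 = 0.1083 mg/L

0.108 mg/L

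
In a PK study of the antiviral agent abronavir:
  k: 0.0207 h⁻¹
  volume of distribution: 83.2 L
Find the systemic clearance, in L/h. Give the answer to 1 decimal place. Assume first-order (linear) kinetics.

1.7 L/h

CL = k × Vd = 0.0207 × 83.2 = 1.722 L/h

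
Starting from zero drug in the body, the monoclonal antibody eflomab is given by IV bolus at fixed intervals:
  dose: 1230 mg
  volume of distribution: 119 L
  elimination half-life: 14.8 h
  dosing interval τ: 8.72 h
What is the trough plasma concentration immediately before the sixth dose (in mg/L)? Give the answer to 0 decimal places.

C₀ per dose = Dose / Vd = 1230 / 119 = 10.34 mg/L
k = ln2 / t½ = 0.693147 / 14.8 = 0.04683 h⁻¹
Fraction remaining after one interval: r = e^(−kτ) = e^(−0.04683 × 8.72) = 0.6647
Before dose 6, 5 doses have been given (aged 1τ, 2τ, 3τ, 4τ, 5τ).
C_trough = C₀ × (r + r² + … + r^5) = C₀ × r(1−r^5)/(1−r)
        = 10.34 × 0.6647 × (1 − 0.1298) / (1 − 0.6647) = 17.84 mg/L

18 mg/L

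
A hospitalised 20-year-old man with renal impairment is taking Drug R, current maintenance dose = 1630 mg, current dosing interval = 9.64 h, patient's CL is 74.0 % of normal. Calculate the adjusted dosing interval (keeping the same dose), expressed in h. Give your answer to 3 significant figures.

13.0 h

To keep the same average steady-state level, dosing rate must scale with clearance.
CL ratio = 74.0 / 100 = 0.7400
New interval (same dose) = 9.64 / 0.7400 = 13.03 h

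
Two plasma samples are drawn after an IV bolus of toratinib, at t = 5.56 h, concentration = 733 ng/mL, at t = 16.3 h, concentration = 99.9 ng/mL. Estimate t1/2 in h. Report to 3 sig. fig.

k = ln(C₁/C₂) / (t₂ − t₁) = ln(733/99.9) / (16.3 − 5.56)
  = 1.993 / 10.74 = 0.1856 h⁻¹
t½ = ln2 / k = 0.693147 / 0.1856 = 3.735 h

3.74 h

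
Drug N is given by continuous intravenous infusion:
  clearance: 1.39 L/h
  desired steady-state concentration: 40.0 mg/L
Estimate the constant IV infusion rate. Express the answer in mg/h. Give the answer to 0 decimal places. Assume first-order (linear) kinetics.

At steady state, infusion rate R₀ = Css × CL = 40.0 × 1.390 = 55.60 mg/h

56 mg/h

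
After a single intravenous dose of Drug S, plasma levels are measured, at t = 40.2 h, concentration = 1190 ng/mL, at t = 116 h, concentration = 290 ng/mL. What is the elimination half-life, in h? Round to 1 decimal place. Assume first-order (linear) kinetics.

k = ln(C₁/C₂) / (t₂ − t₁) = ln(1190/290) / (116 − 40.2)
  = 1.412 / 75.80 = 0.01863 h⁻¹
t½ = ln2 / k = 0.693147 / 0.01863 = 37.21 h

37.2 h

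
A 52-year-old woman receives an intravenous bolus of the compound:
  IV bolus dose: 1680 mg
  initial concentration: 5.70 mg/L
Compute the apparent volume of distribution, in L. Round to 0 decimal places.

295 L

Vd = Dose / C₀ = 1680 / 5.70 = 294.7 L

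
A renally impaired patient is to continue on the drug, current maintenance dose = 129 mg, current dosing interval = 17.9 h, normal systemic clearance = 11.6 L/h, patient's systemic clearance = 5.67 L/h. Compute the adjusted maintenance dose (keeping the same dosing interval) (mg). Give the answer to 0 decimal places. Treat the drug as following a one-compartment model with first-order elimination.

To keep the same average steady-state level, dosing rate must scale with clearance.
CL ratio = 5.67 / 11.6 = 0.4888
New dose (same interval) = 129 × 0.4888 = 63.06 mg

63 mg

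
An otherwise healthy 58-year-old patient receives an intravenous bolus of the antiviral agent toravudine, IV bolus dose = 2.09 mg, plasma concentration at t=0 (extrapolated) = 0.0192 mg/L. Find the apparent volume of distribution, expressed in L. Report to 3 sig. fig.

Vd = Dose / C₀ = 2.090 / 0.0192 = 108.9 L

109 L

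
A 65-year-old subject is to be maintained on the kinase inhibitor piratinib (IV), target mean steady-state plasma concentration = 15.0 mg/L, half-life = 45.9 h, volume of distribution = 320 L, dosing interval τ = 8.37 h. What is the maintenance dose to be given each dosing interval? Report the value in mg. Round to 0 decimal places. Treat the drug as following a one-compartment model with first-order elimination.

607 mg

k = ln2 / t½ = 0.693147 / 45.9 = 0.01510 h⁻¹
CL = k × Vd = 0.01510 × 320 = 4.832 L/h
At steady state, Dose/τ = Css × CL.
Dose = Css × CL × τ = 15.0 × 4.832 × 8.37 = 606.7 mg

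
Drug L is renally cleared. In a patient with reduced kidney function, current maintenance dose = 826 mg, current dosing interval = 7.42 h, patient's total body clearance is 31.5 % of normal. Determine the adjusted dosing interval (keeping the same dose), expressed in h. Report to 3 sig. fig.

To keep the same average steady-state level, dosing rate must scale with clearance.
CL ratio = 31.5 / 100 = 0.3150
New interval (same dose) = 7.42 / 0.3150 = 23.56 h

23.6 h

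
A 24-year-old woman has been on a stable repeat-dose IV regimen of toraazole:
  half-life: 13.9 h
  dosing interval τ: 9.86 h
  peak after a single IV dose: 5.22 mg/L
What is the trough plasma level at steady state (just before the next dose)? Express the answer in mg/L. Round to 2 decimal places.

8.22 mg/L

k = ln2 / t½ = 0.693147 / 13.9 = 0.04987 h⁻¹
e^(−kτ) = e^(−0.04987 × 9.86) = 0.6116
Accumulation ratio R = 1 / (1 − e^(−kτ)) = 1 / (1 − 0.6116) = 2.575
Steady-state trough = C₀ × R × e^(−kτ) = 5.22 × 2.575 × 0.6116 = 8.221 mg/L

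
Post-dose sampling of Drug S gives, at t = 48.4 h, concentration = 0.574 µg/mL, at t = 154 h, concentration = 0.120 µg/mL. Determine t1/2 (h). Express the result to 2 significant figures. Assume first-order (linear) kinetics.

k = ln(C₁/C₂) / (t₂ − t₁) = ln(0.574/0.120) / (154 − 48.4)
  = 1.565 / 105.6 = 0.01482 h⁻¹
t½ = ln2 / k = 0.693147 / 0.01482 = 46.77 h

47 h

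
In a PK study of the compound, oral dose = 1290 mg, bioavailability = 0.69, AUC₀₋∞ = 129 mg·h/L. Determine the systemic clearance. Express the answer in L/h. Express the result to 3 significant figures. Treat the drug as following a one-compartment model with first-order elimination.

CL = F·Dose / AUC = 0.69 × 1290 / 129 = 6.900 L/h

6.90 L/h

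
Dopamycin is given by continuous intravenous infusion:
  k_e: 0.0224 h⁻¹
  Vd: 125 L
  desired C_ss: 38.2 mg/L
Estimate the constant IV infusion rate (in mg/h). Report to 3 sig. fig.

CL = k × Vd = 0.02240 × 125 = 2.800 L/h
At steady state, infusion rate R₀ = Css × CL = 38.2 × 2.800 = 107.0 mg/h

107 mg/h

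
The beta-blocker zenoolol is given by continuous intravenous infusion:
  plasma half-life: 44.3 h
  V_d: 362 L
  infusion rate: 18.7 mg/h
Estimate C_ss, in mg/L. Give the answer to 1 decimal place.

3.3 mg/L

k = ln2 / t½ = 0.693147 / 44.3 = 0.01565 h⁻¹
CL = k × Vd = 0.01565 × 362 = 5.665 L/h
At steady state Css = R₀ / CL = 18.7 / 5.665 = 3.301 mg/L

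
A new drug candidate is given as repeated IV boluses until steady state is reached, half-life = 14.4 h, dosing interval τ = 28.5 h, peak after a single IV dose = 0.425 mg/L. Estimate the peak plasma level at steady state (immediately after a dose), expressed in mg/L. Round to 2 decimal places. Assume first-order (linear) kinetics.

0.57 mg/L

k = ln2 / t½ = 0.693147 / 14.4 = 0.04814 h⁻¹
e^(−kτ) = e^(−0.04814 × 28.5) = 0.2536
Accumulation ratio R = 1 / (1 − e^(−kτ)) = 1 / (1 − 0.2536) = 1.340
Steady-state peak = C₀ × R = 0.425 × 1.340 = 0.5695 mg/L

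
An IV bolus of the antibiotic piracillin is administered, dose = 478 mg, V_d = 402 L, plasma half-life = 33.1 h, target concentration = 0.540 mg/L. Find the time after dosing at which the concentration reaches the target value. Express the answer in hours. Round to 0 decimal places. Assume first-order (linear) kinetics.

38 h

C₀ = Dose / Vd = 478.0 / 402 = 1.189 mg/L
k = ln2 / t½ = 0.693147 / 33.1 = 0.02094 h⁻¹
t = ln(C₀ / C) / k = ln(1.189 / 0.540) / 0.02094
  = ln(2.202) / 0.02094 = 0.7894 / 0.02094 = 37.70 h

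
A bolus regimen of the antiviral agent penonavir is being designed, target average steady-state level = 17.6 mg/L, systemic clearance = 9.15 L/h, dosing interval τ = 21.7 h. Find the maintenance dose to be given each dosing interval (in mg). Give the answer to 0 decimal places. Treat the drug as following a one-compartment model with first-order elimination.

3495 mg

At steady state, Dose/τ = Css × CL.
Dose = Css × CL × τ = 17.6 × 9.150 × 21.7 = 3495 mg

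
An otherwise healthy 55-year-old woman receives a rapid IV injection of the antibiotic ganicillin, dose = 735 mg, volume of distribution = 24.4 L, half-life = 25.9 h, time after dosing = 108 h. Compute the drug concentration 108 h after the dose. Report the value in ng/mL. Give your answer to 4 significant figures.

1674 ng/mL

C₀ = Dose / Vd = 735.0 / 24.4 = 30.12 mg/L
k = ln2 / t½ = 0.693147 / 25.9 = 0.02676 h⁻¹
C = C₀ · e^(−k·t) = 30.12 × e^(−0.02676 × 108)
  = 30.12 × 0.05557 = 1.674 mg/L
Convert: 1.674 mg/L × 1000 = 1674 ng/mL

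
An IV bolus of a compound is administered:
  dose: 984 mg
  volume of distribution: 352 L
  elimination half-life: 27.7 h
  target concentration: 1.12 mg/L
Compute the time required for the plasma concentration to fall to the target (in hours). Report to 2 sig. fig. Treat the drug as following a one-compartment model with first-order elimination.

C₀ = Dose / Vd = 984.0 / 352 = 2.795 mg/L
k = ln2 / t½ = 0.693147 / 27.7 = 0.02502 h⁻¹
t = ln(C₀ / C) / k = ln(2.795 / 1.12) / 0.02502
  = ln(2.496) / 0.02502 = 0.9147 / 0.02502 = 36.56 h

37 h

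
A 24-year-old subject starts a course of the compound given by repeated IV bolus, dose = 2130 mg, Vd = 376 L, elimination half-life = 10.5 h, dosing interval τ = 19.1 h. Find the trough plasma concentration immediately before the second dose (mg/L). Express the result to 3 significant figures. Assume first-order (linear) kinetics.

C₀ per dose = Dose / Vd = 2130 / 376 = 5.665 mg/L
k = ln2 / t½ = 0.693147 / 10.5 = 0.06601 h⁻¹
Fraction remaining after one interval: r = e^(−kτ) = e^(−0.06601 × 19.1) = 0.2834
Before dose 2, 1 dose has been given (aged 1τ).
C_trough = C₀ × r = 5.665 × 0.2834 = 1.605 mg/L

1.61 mg/L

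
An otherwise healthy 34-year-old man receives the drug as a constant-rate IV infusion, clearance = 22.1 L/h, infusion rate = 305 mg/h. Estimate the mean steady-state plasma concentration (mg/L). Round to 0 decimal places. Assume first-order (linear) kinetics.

14 mg/L

At steady state Css = R₀ / CL = 305 / 22.10 = 13.80 mg/L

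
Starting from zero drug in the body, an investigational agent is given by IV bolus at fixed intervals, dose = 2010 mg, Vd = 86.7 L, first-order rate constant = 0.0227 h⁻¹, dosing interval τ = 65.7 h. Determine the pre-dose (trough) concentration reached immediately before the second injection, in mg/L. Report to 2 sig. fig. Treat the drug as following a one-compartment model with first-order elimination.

C₀ per dose = Dose / Vd = 2010 / 86.7 = 23.18 mg/L
Fraction remaining after one interval: r = e^(−kτ) = e^(−0.02270 × 65.7) = 0.2251
Before dose 2, 1 dose has been given (aged 1τ).
C_trough = C₀ × r = 23.18 × 0.2251 = 5.218 mg/L

5.2 mg/L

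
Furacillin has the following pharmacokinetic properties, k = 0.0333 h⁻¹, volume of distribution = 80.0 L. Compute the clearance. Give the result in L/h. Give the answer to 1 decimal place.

CL = k × Vd = 0.0333 × 80.0 = 2.664 L/h

2.7 L/h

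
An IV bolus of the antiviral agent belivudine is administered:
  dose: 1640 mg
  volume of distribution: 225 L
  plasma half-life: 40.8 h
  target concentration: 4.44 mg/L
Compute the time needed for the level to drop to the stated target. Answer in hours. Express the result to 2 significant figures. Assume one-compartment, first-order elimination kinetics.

29 h

C₀ = Dose / Vd = 1640 / 225 = 7.289 mg/L
k = ln2 / t½ = 0.693147 / 40.8 = 0.01699 h⁻¹
t = ln(C₀ / C) / k = ln(7.289 / 4.44) / 0.01699
  = ln(1.642) / 0.01699 = 0.4959 / 0.01699 = 29.19 h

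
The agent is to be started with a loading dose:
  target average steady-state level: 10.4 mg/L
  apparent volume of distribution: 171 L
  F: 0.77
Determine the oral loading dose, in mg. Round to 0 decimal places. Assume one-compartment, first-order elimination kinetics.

LD = Css × Vd / F = 10.4 × 171 / 0.77 = 2310 mg

2310 mg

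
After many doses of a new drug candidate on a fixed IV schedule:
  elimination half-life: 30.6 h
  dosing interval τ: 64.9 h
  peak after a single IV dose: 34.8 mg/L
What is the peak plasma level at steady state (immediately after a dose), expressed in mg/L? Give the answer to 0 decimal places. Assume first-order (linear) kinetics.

k = ln2 / t½ = 0.693147 / 30.6 = 0.02265 h⁻¹
e^(−kτ) = e^(−0.02265 × 64.9) = 0.2299
Accumulation ratio R = 1 / (1 − e^(−kτ)) = 1 / (1 − 0.2299) = 1.299
Steady-state peak = C₀ × R = 34.8 × 1.299 = 45.21 mg/L

45 mg/L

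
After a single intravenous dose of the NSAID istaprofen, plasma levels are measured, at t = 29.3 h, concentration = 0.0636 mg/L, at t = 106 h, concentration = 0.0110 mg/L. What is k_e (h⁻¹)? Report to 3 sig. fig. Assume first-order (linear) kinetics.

k = ln(C₁/C₂) / (t₂ − t₁) = ln(0.0636/0.0110) / (106 − 29.3)
  = 1.755 / 76.70 = 0.02288 h⁻¹

0.0229 h⁻¹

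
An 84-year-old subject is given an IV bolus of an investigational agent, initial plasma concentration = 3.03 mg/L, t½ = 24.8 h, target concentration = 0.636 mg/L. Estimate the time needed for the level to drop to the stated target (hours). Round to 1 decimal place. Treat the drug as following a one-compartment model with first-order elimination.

55.9 h

k = ln2 / t½ = 0.693147 / 24.8 = 0.02795 h⁻¹
t = ln(C₀ / C) / k = ln(3.030 / 0.636) / 0.02795
  = ln(4.764) / 0.02795 = 1.561 / 0.02795 = 55.85 h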